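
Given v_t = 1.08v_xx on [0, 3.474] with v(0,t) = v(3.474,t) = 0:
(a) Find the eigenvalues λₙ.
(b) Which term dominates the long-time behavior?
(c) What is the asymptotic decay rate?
Eigenvalues: λₙ = 1.08n²π²/3.474².
First three modes:
  n=1: λ₁ = 1.08π²/3.474² ≈ 0.883
  n=2: λ₂ = 4.32π²/3.474² ≈ 3.533 (4× faster decay)
  n=3: λ₃ = 9.72π²/3.474² ≈ 7.949 (9× faster decay)
As t → ∞, higher modes decay exponentially faster. The n=1 mode dominates: v ~ c₁ sin(πx/3.474) e^{-λ₁t}.
Decay rate: λ₁ = 1.08π²/3.474² ≈ 0.883.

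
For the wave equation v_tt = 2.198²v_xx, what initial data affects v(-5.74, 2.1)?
Domain of dependence: [-10.3558, -1.1242]. Signals travel at speed 2.198, so data within |x - -5.74| ≤ 2.198·2.1 = 4.6158 can reach the point.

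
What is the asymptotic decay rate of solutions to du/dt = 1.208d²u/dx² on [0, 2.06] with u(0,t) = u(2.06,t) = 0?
Eigenvalues: λₙ = 1.208n²π²/2.06².
First three modes:
  n=1: λ₁ = 1.208π²/2.06² ≈ 2.81
  n=2: λ₂ = 4.832π²/2.06² ≈ 11.238 (4× faster decay)
  n=3: λ₃ = 10.872π²/2.06² ≈ 25.286 (9× faster decay)
As t → ∞, higher modes decay exponentially faster. The n=1 mode dominates: u ~ c₁ sin(πx/2.06) e^{-λ₁t}.
Decay rate: λ₁ = 1.208π²/2.06² ≈ 2.81.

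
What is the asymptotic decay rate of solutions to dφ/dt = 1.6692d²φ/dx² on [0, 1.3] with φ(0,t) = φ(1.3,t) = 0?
Eigenvalues: λₙ = 1.6692n²π²/1.3².
First three modes:
  n=1: λ₁ = 1.6692π²/1.3² ≈ 9.748
  n=2: λ₂ = 6.6768π²/1.3² ≈ 38.993 (4× faster decay)
  n=3: λ₃ = 15.0228π²/1.3² ≈ 87.733 (9× faster decay)
As t → ∞, higher modes decay exponentially faster. The n=1 mode dominates: φ ~ c₁ sin(πx/1.3) e^{-λ₁t}.
Decay rate: λ₁ = 1.6692π²/1.3² ≈ 9.748.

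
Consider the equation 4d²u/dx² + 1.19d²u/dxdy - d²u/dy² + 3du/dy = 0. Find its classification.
Hyperbolic. (A = 4, B = 1.19, C = -1 gives B² - 4AC = 17.4161.)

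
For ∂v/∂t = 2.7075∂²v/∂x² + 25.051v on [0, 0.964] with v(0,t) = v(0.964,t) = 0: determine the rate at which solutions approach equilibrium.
Eigenvalues: λₙ = 2.7075n²π²/0.964² - 25.051.
First three modes:
  n=1: λ₁ = 2.7075π²/0.964² - 25.051 ≈ 3.704
  n=2: λ₂ = 10.83π²/0.964² - 25.051 ≈ 89.969
  n=3: λ₃ = 24.3675π²/0.964² - 25.051 ≈ 233.744
Since 2.7075π²/0.964² ≈ 28.755 > 25.051, all λₙ > 0.
The n=1 mode decays slowest → dominates as t → ∞.
Asymptotic: v ~ c₁ sin(πx/0.964) e^{-λ₁t} with decay rate λ₁ ≈ 3.704.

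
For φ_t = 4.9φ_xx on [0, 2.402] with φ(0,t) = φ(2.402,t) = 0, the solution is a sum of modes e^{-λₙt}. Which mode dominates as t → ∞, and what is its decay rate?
Eigenvalues: λₙ = 4.9n²π²/2.402².
First three modes:
  n=1: λ₁ = 4.9π²/2.402² ≈ 8.382
  n=2: λ₂ = 19.6π²/2.402² ≈ 33.528 (4× faster decay)
  n=3: λ₃ = 44.1π²/2.402² ≈ 75.438 (9× faster decay)
As t → ∞, higher modes decay exponentially faster. The n=1 mode dominates: φ ~ c₁ sin(πx/2.402) e^{-λ₁t}.
Decay rate: λ₁ = 4.9π²/2.402² ≈ 8.382.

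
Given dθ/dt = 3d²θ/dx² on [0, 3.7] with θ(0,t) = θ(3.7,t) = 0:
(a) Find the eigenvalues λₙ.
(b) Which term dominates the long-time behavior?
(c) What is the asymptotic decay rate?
Eigenvalues: λₙ = 3n²π²/3.7².
First three modes:
  n=1: λ₁ = 3π²/3.7² ≈ 2.163
  n=2: λ₂ = 12π²/3.7² ≈ 8.651 (4× faster decay)
  n=3: λ₃ = 27π²/3.7² ≈ 19.465 (9× faster decay)
As t → ∞, higher modes decay exponentially faster. The n=1 mode dominates: θ ~ c₁ sin(πx/3.7) e^{-λ₁t}.
Decay rate: λ₁ = 3π²/3.7² ≈ 2.163.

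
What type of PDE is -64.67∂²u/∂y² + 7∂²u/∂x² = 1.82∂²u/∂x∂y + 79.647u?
Rewriting in standard form: 7∂²u/∂x² - 1.82∂²u/∂x∂y - 64.67∂²u/∂y² - 79.647u = 0. With A = 7, B = -1.82, C = -64.67, the discriminant is 1814.0724. This is a hyperbolic PDE.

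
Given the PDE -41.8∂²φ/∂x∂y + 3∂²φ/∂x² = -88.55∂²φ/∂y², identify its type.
Rewriting in standard form: 3∂²φ/∂x² - 41.8∂²φ/∂x∂y + 88.55∂²φ/∂y² = 0. The second-order coefficients are A = 3, B = -41.8, C = 88.55. Since B² - 4AC = 684.64 > 0, this is a hyperbolic PDE.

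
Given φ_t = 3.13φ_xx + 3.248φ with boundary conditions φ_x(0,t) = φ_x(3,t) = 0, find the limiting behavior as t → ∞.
φ grows unboundedly. With Neumann BCs the constant mode has diffusion eigenvalue 0, so any r > 0 makes it grow like e^(3.248t); solution grows exponentially.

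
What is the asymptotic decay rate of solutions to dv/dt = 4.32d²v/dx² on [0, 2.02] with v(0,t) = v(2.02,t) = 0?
Eigenvalues: λₙ = 4.32n²π²/2.02².
First three modes:
  n=1: λ₁ = 4.32π²/2.02² ≈ 10.449
  n=2: λ₂ = 17.28π²/2.02² ≈ 41.797 (4× faster decay)
  n=3: λ₃ = 38.88π²/2.02² ≈ 94.042 (9× faster decay)
As t → ∞, higher modes decay exponentially faster. The n=1 mode dominates: v ~ c₁ sin(πx/2.02) e^{-λ₁t}.
Decay rate: λ₁ = 4.32π²/2.02² ≈ 10.449.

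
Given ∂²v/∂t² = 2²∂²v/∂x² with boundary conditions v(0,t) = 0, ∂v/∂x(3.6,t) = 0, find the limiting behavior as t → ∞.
v oscillates (no decay). Energy is conserved; the solution oscillates indefinitely as standing waves.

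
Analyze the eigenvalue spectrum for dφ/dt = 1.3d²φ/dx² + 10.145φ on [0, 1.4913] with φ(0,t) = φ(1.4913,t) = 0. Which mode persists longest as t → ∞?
Eigenvalues: λₙ = 1.3n²π²/1.4913² - 10.145.
First three modes:
  n=1: λ₁ = 1.3π²/1.4913² - 10.145 ≈ -4.376
  n=2: λ₂ = 5.2π²/1.4913² - 10.145 ≈ 12.932
  n=3: λ₃ = 11.7π²/1.4913² - 10.145 ≈ 41.777
Since 1.3π²/1.4913² ≈ 5.769 < 10.145, λ₁ < 0.
The n=1 mode grows fastest (−λₙ is largest for n=1) → dominates.
Asymptotic: φ ~ c₁ sin(πx/1.4913) e^{4.376t} (exponential growth at rate −λ₁ ≈ 4.376).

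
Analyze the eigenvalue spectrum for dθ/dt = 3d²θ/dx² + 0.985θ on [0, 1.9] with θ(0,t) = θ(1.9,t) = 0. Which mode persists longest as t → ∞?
Eigenvalues: λₙ = 3n²π²/1.9² - 0.985.
First three modes:
  n=1: λ₁ = 3π²/1.9² - 0.985 ≈ 7.217
  n=2: λ₂ = 12π²/1.9² - 0.985 ≈ 31.823
  n=3: λ₃ = 27π²/1.9² - 0.985 ≈ 72.832
Since 3π²/1.9² ≈ 8.202 > 0.985, all λₙ > 0.
The n=1 mode decays slowest → dominates as t → ∞.
Asymptotic: θ ~ c₁ sin(πx/1.9) e^{-λ₁t} with decay rate λ₁ ≈ 7.217.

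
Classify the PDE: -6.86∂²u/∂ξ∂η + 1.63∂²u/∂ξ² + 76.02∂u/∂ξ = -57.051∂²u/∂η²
Rewriting in standard form: 1.63∂²u/∂ξ² - 6.86∂²u/∂ξ∂η + 57.051∂²u/∂η² + 76.02∂u/∂ξ = 0. A = 1.63, B = -6.86, C = 57.051. Discriminant B² - 4AC = -324.91292. Since -324.91292 < 0, elliptic.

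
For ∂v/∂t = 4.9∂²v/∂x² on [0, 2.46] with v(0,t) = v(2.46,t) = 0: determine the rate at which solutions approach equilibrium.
Eigenvalues: λₙ = 4.9n²π²/2.46².
First three modes:
  n=1: λ₁ = 4.9π²/2.46² ≈ 7.991
  n=2: λ₂ = 19.6π²/2.46² ≈ 31.966 (4× faster decay)
  n=3: λ₃ = 44.1π²/2.46² ≈ 71.923 (9× faster decay)
As t → ∞, higher modes decay exponentially faster. The n=1 mode dominates: v ~ c₁ sin(πx/2.46) e^{-λ₁t}.
Decay rate: λ₁ = 4.9π²/2.46² ≈ 7.991.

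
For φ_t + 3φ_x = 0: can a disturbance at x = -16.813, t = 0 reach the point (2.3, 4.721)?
No. Only data at x = -11.863 affects (2.3, 4.721). Advection has one-way propagation along characteristics.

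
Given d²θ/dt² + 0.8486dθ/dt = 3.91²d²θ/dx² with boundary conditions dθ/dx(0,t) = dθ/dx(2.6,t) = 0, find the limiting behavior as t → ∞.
θ → constant (steady state). Damping (γ=0.8486) dissipates the nonconstant modes; with Neumann BCs the spatial average obeys M''+γM'=0 and tends to a finite limit.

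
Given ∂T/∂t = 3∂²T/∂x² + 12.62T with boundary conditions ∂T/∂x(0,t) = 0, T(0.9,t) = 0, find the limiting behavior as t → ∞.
T grows unboundedly. Reaction dominates diffusion (r=12.62 > κπ²/(4L²)≈9.14); solution grows exponentially.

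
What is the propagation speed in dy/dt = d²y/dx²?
Infinite. The heat equation is parabolic, not hyperbolic, so disturbances propagate instantly.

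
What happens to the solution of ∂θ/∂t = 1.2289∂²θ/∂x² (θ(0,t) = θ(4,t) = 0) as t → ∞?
θ → 0. Heat diffuses out through both boundaries.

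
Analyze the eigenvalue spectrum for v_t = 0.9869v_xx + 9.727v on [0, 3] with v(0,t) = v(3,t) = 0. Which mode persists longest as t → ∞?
Eigenvalues: λₙ = 0.9869n²π²/3² - 9.727.
First three modes:
  n=1: λ₁ = 0.9869π²/3² - 9.727 ≈ -8.645
  n=2: λ₂ = 3.9476π²/3² - 9.727 ≈ -5.398
  n=3: λ₃ = 8.8821π²/3² - 9.727 ≈ 0.013
Since 0.9869π²/3² ≈ 1.082 < 9.727, λ₁ < 0.
The n=1 mode grows fastest (−λₙ is largest for n=1) → dominates.
Asymptotic: v ~ c₁ sin(πx/3) e^{8.645t} (exponential growth at rate −λ₁ ≈ 8.645).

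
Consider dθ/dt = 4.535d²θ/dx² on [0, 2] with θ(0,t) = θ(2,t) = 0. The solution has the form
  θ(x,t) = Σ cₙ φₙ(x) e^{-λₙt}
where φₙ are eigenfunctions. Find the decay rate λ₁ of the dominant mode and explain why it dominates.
Eigenvalues: λₙ = 4.535n²π²/2².
First three modes:
  n=1: λ₁ = 4.535π²/2² ≈ 11.19
  n=2: λ₂ = 18.14π²/2² ≈ 44.759 (4× faster decay)
  n=3: λ₃ = 40.815π²/2² ≈ 100.707 (9× faster decay)
As t → ∞, higher modes decay exponentially faster. The n=1 mode dominates: θ ~ c₁ sin(πx/2) e^{-λ₁t}.
Decay rate: λ₁ = 4.535π²/2² ≈ 11.19.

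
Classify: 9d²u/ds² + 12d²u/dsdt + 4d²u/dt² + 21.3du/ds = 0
Parabolic (discriminant = 0).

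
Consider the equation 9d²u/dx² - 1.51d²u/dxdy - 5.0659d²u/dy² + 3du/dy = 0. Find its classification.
Hyperbolic. (A = 9, B = -1.51, C = -5.0659 gives B² - 4AC = 184.6525.)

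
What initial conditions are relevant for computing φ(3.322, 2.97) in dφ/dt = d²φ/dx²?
The entire real line. The heat equation has infinite propagation speed: any initial disturbance instantly affects all points (though exponentially small far away).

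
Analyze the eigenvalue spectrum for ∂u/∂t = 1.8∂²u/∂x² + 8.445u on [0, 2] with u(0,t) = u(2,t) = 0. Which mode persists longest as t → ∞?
Eigenvalues: λₙ = 1.8n²π²/2² - 8.445.
First three modes:
  n=1: λ₁ = 1.8π²/2² - 8.445 ≈ -4.004
  n=2: λ₂ = 7.2π²/2² - 8.445 ≈ 9.32
  n=3: λ₃ = 16.2π²/2² - 8.445 ≈ 31.527
Since 1.8π²/2² ≈ 4.441 < 8.445, λ₁ < 0.
The n=1 mode grows fastest (−λₙ is largest for n=1) → dominates.
Asymptotic: u ~ c₁ sin(πx/2) e^{4.004t} (exponential growth at rate −λ₁ ≈ 4.004).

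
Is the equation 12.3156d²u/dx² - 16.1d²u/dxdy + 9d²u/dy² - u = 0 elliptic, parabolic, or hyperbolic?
Computing B² - 4AC with A = 12.3156, B = -16.1, C = 9: discriminant = -184.1516 (negative). Answer: elliptic.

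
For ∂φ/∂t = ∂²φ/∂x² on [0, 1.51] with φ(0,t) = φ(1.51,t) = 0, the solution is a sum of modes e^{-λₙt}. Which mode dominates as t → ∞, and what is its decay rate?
Eigenvalues: λₙ = n²π²/1.51².
First three modes:
  n=1: λ₁ = π²/1.51² ≈ 4.329
  n=2: λ₂ = 4π²/1.51² ≈ 17.314 (4× faster decay)
  n=3: λ₃ = 9π²/1.51² ≈ 38.957 (9× faster decay)
As t → ∞, higher modes decay exponentially faster. The n=1 mode dominates: φ ~ c₁ sin(πx/1.51) e^{-λ₁t}.
Decay rate: λ₁ = π²/1.51² ≈ 4.329.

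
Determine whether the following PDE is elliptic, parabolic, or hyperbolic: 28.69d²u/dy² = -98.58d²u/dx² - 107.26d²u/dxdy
Rewriting in standard form: 98.58d²u/dx² + 107.26d²u/dxdy + 28.69d²u/dy² = 0. Coefficients: A = 98.58, B = 107.26, C = 28.69. B² - 4AC = 191.6668, which is positive, so the equation is hyperbolic.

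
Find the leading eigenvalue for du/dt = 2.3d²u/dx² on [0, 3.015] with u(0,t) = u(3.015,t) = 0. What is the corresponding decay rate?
Eigenvalues: λₙ = 2.3n²π²/3.015².
First three modes:
  n=1: λ₁ = 2.3π²/3.015² ≈ 2.497
  n=2: λ₂ = 9.2π²/3.015² ≈ 9.989 (4× faster decay)
  n=3: λ₃ = 20.7π²/3.015² ≈ 22.475 (9× faster decay)
As t → ∞, higher modes decay exponentially faster. The n=1 mode dominates: u ~ c₁ sin(πx/3.015) e^{-λ₁t}.
Decay rate: λ₁ = 2.3π²/3.015² ≈ 2.497.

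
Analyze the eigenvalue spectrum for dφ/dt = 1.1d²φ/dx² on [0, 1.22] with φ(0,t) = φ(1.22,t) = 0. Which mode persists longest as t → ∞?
Eigenvalues: λₙ = 1.1n²π²/1.22².
First three modes:
  n=1: λ₁ = 1.1π²/1.22² ≈ 7.294
  n=2: λ₂ = 4.4π²/1.22² ≈ 29.176 (4× faster decay)
  n=3: λ₃ = 9.9π²/1.22² ≈ 65.647 (9× faster decay)
As t → ∞, higher modes decay exponentially faster. The n=1 mode dominates: φ ~ c₁ sin(πx/1.22) e^{-λ₁t}.
Decay rate: λ₁ = 1.1π²/1.22² ≈ 7.294.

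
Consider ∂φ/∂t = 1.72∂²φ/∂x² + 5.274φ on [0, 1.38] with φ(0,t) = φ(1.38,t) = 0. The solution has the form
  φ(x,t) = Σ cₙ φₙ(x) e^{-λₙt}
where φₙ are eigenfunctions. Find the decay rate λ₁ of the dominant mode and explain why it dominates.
Eigenvalues: λₙ = 1.72n²π²/1.38² - 5.274.
First three modes:
  n=1: λ₁ = 1.72π²/1.38² - 5.274 ≈ 3.64
  n=2: λ₂ = 6.88π²/1.38² - 5.274 ≈ 30.382
  n=3: λ₃ = 15.48π²/1.38² - 5.274 ≈ 74.952
Since 1.72π²/1.38² ≈ 8.914 > 5.274, all λₙ > 0.
The n=1 mode decays slowest → dominates as t → ∞.
Asymptotic: φ ~ c₁ sin(πx/1.38) e^{-λ₁t} with decay rate λ₁ ≈ 3.64.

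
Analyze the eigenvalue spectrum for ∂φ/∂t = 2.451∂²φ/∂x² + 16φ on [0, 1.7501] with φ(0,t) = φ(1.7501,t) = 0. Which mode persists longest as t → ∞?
Eigenvalues: λₙ = 2.451n²π²/1.7501² - 16.
First three modes:
  n=1: λ₁ = 2.451π²/1.7501² - 16 ≈ -8.102
  n=2: λ₂ = 9.804π²/1.7501² - 16 ≈ 15.592
  n=3: λ₃ = 22.059π²/1.7501² - 16 ≈ 55.082
Since 2.451π²/1.7501² ≈ 7.898 < 16, λ₁ < 0.
The n=1 mode grows fastest (−λₙ is largest for n=1) → dominates.
Asymptotic: φ ~ c₁ sin(πx/1.7501) e^{8.102t} (exponential growth at rate −λ₁ ≈ 8.102).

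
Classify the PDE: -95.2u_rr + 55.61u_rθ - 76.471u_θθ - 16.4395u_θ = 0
A = -95.2, B = 55.61, C = -76.471. Discriminant B² - 4AC = -26027.6847. Since -26027.6847 < 0, elliptic.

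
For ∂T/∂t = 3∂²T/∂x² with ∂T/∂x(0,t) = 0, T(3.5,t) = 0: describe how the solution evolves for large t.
T → 0. Heat escapes through the Dirichlet boundary.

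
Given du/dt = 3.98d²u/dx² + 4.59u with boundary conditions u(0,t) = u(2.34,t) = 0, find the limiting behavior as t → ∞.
u → 0. Diffusion dominates reaction (r=4.59 < κπ²/L²≈7.17); solution decays.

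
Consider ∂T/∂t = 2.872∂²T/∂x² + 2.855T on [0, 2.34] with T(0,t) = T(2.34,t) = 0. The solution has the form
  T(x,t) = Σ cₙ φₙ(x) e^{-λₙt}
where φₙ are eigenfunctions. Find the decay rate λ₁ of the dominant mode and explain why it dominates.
Eigenvalues: λₙ = 2.872n²π²/2.34² - 2.855.
First three modes:
  n=1: λ₁ = 2.872π²/2.34² - 2.855 ≈ 2.322
  n=2: λ₂ = 11.488π²/2.34² - 2.855 ≈ 17.852
  n=3: λ₃ = 25.848π²/2.34² - 2.855 ≈ 43.735
Since 2.872π²/2.34² ≈ 5.177 > 2.855, all λₙ > 0.
The n=1 mode decays slowest → dominates as t → ∞.
Asymptotic: T ~ c₁ sin(πx/2.34) e^{-λ₁t} with decay rate λ₁ ≈ 2.322.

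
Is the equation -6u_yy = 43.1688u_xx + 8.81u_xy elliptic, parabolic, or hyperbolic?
Rewriting in standard form: -43.1688u_xx - 8.81u_xy - 6u_yy = 0. Computing B² - 4AC with A = -43.1688, B = -8.81, C = -6: discriminant = -958.4351 (negative). Answer: elliptic.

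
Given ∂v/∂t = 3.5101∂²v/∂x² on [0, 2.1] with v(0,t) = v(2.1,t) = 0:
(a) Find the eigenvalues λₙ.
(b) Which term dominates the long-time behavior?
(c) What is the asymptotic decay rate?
Eigenvalues: λₙ = 3.5101n²π²/2.1².
First three modes:
  n=1: λ₁ = 3.5101π²/2.1² ≈ 7.856
  n=2: λ₂ = 14.0404π²/2.1² ≈ 31.422 (4× faster decay)
  n=3: λ₃ = 31.5909π²/2.1² ≈ 70.701 (9× faster decay)
As t → ∞, higher modes decay exponentially faster. The n=1 mode dominates: v ~ c₁ sin(πx/2.1) e^{-λ₁t}.
Decay rate: λ₁ = 3.5101π²/2.1² ≈ 7.856.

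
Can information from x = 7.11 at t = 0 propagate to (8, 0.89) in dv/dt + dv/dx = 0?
Yes. The characteristic through (8, 0.89) passes through x = 7.11.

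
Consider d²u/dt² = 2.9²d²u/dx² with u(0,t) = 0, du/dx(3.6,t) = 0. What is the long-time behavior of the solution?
As t → ∞, u oscillates (no decay). Energy is conserved; the solution oscillates indefinitely as standing waves.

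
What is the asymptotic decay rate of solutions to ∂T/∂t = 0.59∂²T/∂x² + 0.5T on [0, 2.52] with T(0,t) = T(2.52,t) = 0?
Eigenvalues: λₙ = 0.59n²π²/2.52² - 0.5.
First three modes:
  n=1: λ₁ = 0.59π²/2.52² - 0.5 ≈ 0.417
  n=2: λ₂ = 2.36π²/2.52² - 0.5 ≈ 3.168
  n=3: λ₃ = 5.31π²/2.52² - 0.5 ≈ 7.753
Since 0.59π²/2.52² ≈ 0.917 > 0.5, all λₙ > 0.
The n=1 mode decays slowest → dominates as t → ∞.
Asymptotic: T ~ c₁ sin(πx/2.52) e^{-λ₁t} with decay rate λ₁ ≈ 0.417.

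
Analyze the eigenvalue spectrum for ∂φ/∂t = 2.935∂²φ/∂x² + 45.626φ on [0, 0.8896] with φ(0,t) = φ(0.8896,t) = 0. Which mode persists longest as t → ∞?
Eigenvalues: λₙ = 2.935n²π²/0.8896² - 45.626.
First three modes:
  n=1: λ₁ = 2.935π²/0.8896² - 45.626 ≈ -9.023
  n=2: λ₂ = 11.74π²/0.8896² - 45.626 ≈ 100.787
  n=3: λ₃ = 26.415π²/0.8896² - 45.626 ≈ 283.802
Since 2.935π²/0.8896² ≈ 36.603 < 45.626, λ₁ < 0.
The n=1 mode grows fastest (−λₙ is largest for n=1) → dominates.
Asymptotic: φ ~ c₁ sin(πx/0.8896) e^{9.023t} (exponential growth at rate −λ₁ ≈ 9.023).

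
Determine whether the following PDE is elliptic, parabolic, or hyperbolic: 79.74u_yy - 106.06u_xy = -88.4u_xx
Rewriting in standard form: 88.4u_xx - 106.06u_xy + 79.74u_yy = 0. Coefficients: A = 88.4, B = -106.06, C = 79.74. B² - 4AC = -16947.3404, which is negative, so the equation is elliptic.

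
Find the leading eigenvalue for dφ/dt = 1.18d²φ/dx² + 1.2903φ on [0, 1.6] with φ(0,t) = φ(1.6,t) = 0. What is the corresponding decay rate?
Eigenvalues: λₙ = 1.18n²π²/1.6² - 1.2903.
First three modes:
  n=1: λ₁ = 1.18π²/1.6² - 1.2903 ≈ 3.259
  n=2: λ₂ = 4.72π²/1.6² - 1.2903 ≈ 16.907
  n=3: λ₃ = 10.62π²/1.6² - 1.2903 ≈ 39.653
Since 1.18π²/1.6² ≈ 4.549 > 1.2903, all λₙ > 0.
The n=1 mode decays slowest → dominates as t → ∞.
Asymptotic: φ ~ c₁ sin(πx/1.6) e^{-λ₁t} with decay rate λ₁ ≈ 3.259.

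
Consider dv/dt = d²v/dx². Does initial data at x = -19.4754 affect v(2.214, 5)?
Yes, for any finite x. The heat equation has infinite propagation speed, so all initial data affects all points at any t > 0.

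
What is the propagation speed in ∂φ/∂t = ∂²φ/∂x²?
Infinite. The heat equation is parabolic, not hyperbolic, so disturbances propagate instantly.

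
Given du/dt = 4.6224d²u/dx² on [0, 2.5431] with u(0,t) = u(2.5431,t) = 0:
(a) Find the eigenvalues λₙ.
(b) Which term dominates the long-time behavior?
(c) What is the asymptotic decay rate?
Eigenvalues: λₙ = 4.6224n²π²/2.5431².
First three modes:
  n=1: λ₁ = 4.6224π²/2.5431² ≈ 7.054
  n=2: λ₂ = 18.4896π²/2.5431² ≈ 28.216 (4× faster decay)
  n=3: λ₃ = 41.6016π²/2.5431² ≈ 63.487 (9× faster decay)
As t → ∞, higher modes decay exponentially faster. The n=1 mode dominates: u ~ c₁ sin(πx/2.5431) e^{-λ₁t}.
Decay rate: λ₁ = 4.6224π²/2.5431² ≈ 7.054.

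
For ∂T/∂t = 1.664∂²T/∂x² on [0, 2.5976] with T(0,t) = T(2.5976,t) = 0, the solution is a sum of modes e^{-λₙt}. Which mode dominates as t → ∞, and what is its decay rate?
Eigenvalues: λₙ = 1.664n²π²/2.5976².
First three modes:
  n=1: λ₁ = 1.664π²/2.5976² ≈ 2.434
  n=2: λ₂ = 6.656π²/2.5976² ≈ 9.736 (4× faster decay)
  n=3: λ₃ = 14.976π²/2.5976² ≈ 21.905 (9× faster decay)
As t → ∞, higher modes decay exponentially faster. The n=1 mode dominates: T ~ c₁ sin(πx/2.5976) e^{-λ₁t}.
Decay rate: λ₁ = 1.664π²/2.5976² ≈ 2.434.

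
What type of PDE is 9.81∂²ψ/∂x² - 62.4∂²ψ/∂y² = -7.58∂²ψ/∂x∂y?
Rewriting in standard form: 9.81∂²ψ/∂x² + 7.58∂²ψ/∂x∂y - 62.4∂²ψ/∂y² = 0. With A = 9.81, B = 7.58, C = -62.4, the discriminant is 2506.0324. This is a hyperbolic PDE.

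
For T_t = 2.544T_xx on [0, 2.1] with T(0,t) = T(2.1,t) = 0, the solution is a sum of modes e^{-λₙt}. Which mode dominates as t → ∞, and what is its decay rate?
Eigenvalues: λₙ = 2.544n²π²/2.1².
First three modes:
  n=1: λ₁ = 2.544π²/2.1² ≈ 5.693
  n=2: λ₂ = 10.176π²/2.1² ≈ 22.774 (4× faster decay)
  n=3: λ₃ = 22.896π²/2.1² ≈ 51.241 (9× faster decay)
As t → ∞, higher modes decay exponentially faster. The n=1 mode dominates: T ~ c₁ sin(πx/2.1) e^{-λ₁t}.
Decay rate: λ₁ = 2.544π²/2.1² ≈ 5.693.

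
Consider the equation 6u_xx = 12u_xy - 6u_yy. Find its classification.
Rewriting in standard form: 6u_xx - 12u_xy + 6u_yy = 0. Parabolic. (A = 6, B = -12, C = 6 gives B² - 4AC = 0.)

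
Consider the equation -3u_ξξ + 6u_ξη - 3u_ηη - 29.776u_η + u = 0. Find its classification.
Parabolic. (A = -3, B = 6, C = -3 gives B² - 4AC = 0.)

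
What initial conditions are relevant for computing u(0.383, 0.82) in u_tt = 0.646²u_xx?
Domain of dependence: [-0.14672, 0.91272]. Signals travel at speed 0.646, so data within |x - 0.383| ≤ 0.646·0.82 = 0.52972 can reach the point.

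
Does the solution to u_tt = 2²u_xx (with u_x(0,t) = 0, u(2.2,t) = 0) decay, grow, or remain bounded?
u oscillates (no decay). Energy is conserved; the solution oscillates indefinitely as standing waves.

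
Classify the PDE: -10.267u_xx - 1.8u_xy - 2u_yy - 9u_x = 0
A = -10.267, B = -1.8, C = -2. Discriminant B² - 4AC = -78.896. Since -78.896 < 0, elliptic.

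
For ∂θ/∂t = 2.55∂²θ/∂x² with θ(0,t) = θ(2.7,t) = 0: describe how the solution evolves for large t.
θ → 0. Heat diffuses out through both boundaries.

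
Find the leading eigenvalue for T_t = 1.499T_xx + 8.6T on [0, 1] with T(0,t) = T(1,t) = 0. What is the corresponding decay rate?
Eigenvalues: λₙ = 1.499n²π²/1² - 8.6.
First three modes:
  n=1: λ₁ = 1.499π² - 8.6 ≈ 6.195
  n=2: λ₂ = 5.996π² - 8.6 ≈ 50.578
  n=3: λ₃ = 13.491π² - 8.6 ≈ 124.551
Since 1.499π² ≈ 14.795 > 8.6, all λₙ > 0.
The n=1 mode decays slowest → dominates as t → ∞.
Asymptotic: T ~ c₁ sin(πx/1) e^{-λ₁t} with decay rate λ₁ ≈ 6.195.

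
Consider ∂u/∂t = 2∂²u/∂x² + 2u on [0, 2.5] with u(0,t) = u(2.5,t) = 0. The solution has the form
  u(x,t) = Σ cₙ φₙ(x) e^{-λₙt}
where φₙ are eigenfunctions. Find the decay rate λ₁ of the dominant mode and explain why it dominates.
Eigenvalues: λₙ = 2n²π²/2.5² - 2.
First three modes:
  n=1: λ₁ = 2π²/2.5² - 2 ≈ 1.158
  n=2: λ₂ = 8π²/2.5² - 2 ≈ 10.633
  n=3: λ₃ = 18π²/2.5² - 2 ≈ 26.424
Since 2π²/2.5² ≈ 3.158 > 2, all λₙ > 0.
The n=1 mode decays slowest → dominates as t → ∞.
Asymptotic: u ~ c₁ sin(πx/2.5) e^{-λ₁t} with decay rate λ₁ ≈ 1.158.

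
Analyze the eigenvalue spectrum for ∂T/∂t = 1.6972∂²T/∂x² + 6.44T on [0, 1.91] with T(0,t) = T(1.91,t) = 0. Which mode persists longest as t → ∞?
Eigenvalues: λₙ = 1.6972n²π²/1.91² - 6.44.
First three modes:
  n=1: λ₁ = 1.6972π²/1.91² - 6.44 ≈ -1.848
  n=2: λ₂ = 6.7888π²/1.91² - 6.44 ≈ 11.926
  n=3: λ₃ = 15.2748π²/1.91² - 6.44 ≈ 34.885
Since 1.6972π²/1.91² ≈ 4.592 < 6.44, λ₁ < 0.
The n=1 mode grows fastest (−λₙ is largest for n=1) → dominates.
Asymptotic: T ~ c₁ sin(πx/1.91) e^{1.848t} (exponential growth at rate −λ₁ ≈ 1.848).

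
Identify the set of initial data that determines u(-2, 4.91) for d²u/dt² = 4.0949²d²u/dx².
Domain of dependence: [-22.105959, 18.105959]. Signals travel at speed 4.0949, so data within |x - -2| ≤ 4.0949·4.91 = 20.105959 can reach the point.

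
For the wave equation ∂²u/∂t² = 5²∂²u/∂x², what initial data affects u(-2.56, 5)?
Domain of dependence: [-27.56, 22.44]. Signals travel at speed 5, so data within |x - -2.56| ≤ 5·5 = 25 can reach the point.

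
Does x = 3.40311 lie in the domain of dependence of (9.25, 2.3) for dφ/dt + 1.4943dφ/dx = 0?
No. Only data at x = 5.81311 affects (9.25, 2.3). Advection has one-way propagation along characteristics.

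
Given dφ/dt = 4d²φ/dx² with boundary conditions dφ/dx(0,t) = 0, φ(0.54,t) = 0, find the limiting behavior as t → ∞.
φ → 0. Heat escapes through the Dirichlet boundary.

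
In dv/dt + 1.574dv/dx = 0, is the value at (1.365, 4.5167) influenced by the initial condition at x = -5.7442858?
Yes. The characteristic through (1.365, 4.5167) passes through x = -5.7442858.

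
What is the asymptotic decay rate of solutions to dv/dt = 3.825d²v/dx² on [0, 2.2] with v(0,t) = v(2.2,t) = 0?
Eigenvalues: λₙ = 3.825n²π²/2.2².
First three modes:
  n=1: λ₁ = 3.825π²/2.2² ≈ 7.8
  n=2: λ₂ = 15.3π²/2.2² ≈ 31.199 (4× faster decay)
  n=3: λ₃ = 34.425π²/2.2² ≈ 70.199 (9× faster decay)
As t → ∞, higher modes decay exponentially faster. The n=1 mode dominates: v ~ c₁ sin(πx/2.2) e^{-λ₁t}.
Decay rate: λ₁ = 3.825π²/2.2² ≈ 7.8.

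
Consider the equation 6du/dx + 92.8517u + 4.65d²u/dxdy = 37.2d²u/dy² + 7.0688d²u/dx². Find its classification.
Rewriting in standard form: -7.0688d²u/dx² + 4.65d²u/dxdy - 37.2d²u/dy² + 6du/dx + 92.8517u = 0. Elliptic. (A = -7.0688, B = 4.65, C = -37.2 gives B² - 4AC = -1030.21494.)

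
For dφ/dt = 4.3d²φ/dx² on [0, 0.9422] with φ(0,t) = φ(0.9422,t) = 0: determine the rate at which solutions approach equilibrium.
Eigenvalues: λₙ = 4.3n²π²/0.9422².
First three modes:
  n=1: λ₁ = 4.3π²/0.9422² ≈ 47.806
  n=2: λ₂ = 17.2π²/0.9422² ≈ 191.224 (4× faster decay)
  n=3: λ₃ = 38.7π²/0.9422² ≈ 430.254 (9× faster decay)
As t → ∞, higher modes decay exponentially faster. The n=1 mode dominates: φ ~ c₁ sin(πx/0.9422) e^{-λ₁t}.
Decay rate: λ₁ = 4.3π²/0.9422² ≈ 47.806.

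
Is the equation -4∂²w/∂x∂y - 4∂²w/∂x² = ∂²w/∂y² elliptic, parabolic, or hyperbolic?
Rewriting in standard form: -4∂²w/∂x² - 4∂²w/∂x∂y - ∂²w/∂y² = 0. Computing B² - 4AC with A = -4, B = -4, C = -1: discriminant = 0 (zero). Answer: parabolic.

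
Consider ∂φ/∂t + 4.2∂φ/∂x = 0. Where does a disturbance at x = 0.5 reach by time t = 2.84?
At x = 12.428. The characteristic carries data from (0.5, 0) to (12.428, 2.84).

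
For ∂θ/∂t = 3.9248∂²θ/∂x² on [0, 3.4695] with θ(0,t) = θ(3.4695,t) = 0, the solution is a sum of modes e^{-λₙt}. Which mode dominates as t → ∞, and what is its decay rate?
Eigenvalues: λₙ = 3.9248n²π²/3.4695².
First three modes:
  n=1: λ₁ = 3.9248π²/3.4695² ≈ 3.218
  n=2: λ₂ = 15.6992π²/3.4695² ≈ 12.872 (4× faster decay)
  n=3: λ₃ = 35.3232π²/3.4695² ≈ 28.962 (9× faster decay)
As t → ∞, higher modes decay exponentially faster. The n=1 mode dominates: θ ~ c₁ sin(πx/3.4695) e^{-λ₁t}.
Decay rate: λ₁ = 3.9248π²/3.4695² ≈ 3.218.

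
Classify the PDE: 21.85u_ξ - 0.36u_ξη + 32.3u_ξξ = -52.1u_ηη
Rewriting in standard form: 32.3u_ξξ - 0.36u_ξη + 52.1u_ηη + 21.85u_ξ = 0. A = 32.3, B = -0.36, C = 52.1. Discriminant B² - 4AC = -6731.1904. Since -6731.1904 < 0, elliptic.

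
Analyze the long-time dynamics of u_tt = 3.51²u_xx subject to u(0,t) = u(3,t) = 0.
Long-time behavior: u oscillates (no decay). Energy is conserved; the solution oscillates indefinitely as standing waves.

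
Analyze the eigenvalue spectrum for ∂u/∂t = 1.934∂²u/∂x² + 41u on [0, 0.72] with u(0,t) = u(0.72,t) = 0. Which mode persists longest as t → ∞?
Eigenvalues: λₙ = 1.934n²π²/0.72² - 41.
First three modes:
  n=1: λ₁ = 1.934π²/0.72² - 41 ≈ -4.179
  n=2: λ₂ = 7.736π²/0.72² - 41 ≈ 106.283
  n=3: λ₃ = 17.406π²/0.72² - 41 ≈ 290.386
Since 1.934π²/0.72² ≈ 36.821 < 41, λ₁ < 0.
The n=1 mode grows fastest (−λₙ is largest for n=1) → dominates.
Asymptotic: u ~ c₁ sin(πx/0.72) e^{4.179t} (exponential growth at rate −λ₁ ≈ 4.179).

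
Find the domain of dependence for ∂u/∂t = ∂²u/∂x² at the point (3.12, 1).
The entire real line. The heat equation has infinite propagation speed: any initial disturbance instantly affects all points (though exponentially small far away).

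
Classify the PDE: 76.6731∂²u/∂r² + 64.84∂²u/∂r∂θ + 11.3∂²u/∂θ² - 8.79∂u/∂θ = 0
A = 76.6731, B = 64.84, C = 11.3. Discriminant B² - 4AC = 738.60148. Since 738.60148 > 0, hyperbolic.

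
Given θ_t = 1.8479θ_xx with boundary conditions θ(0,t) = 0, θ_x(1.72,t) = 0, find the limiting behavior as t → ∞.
θ → 0. Heat escapes through the Dirichlet boundary.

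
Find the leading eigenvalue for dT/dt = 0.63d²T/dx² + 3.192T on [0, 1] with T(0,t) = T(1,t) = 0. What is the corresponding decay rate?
Eigenvalues: λₙ = 0.63n²π²/1² - 3.192.
First three modes:
  n=1: λ₁ = 0.63π² - 3.192 ≈ 3.026
  n=2: λ₂ = 2.52π² - 3.192 ≈ 21.679
  n=3: λ₃ = 5.67π² - 3.192 ≈ 52.769
Since 0.63π² ≈ 6.218 > 3.192, all λₙ > 0.
The n=1 mode decays slowest → dominates as t → ∞.
Asymptotic: T ~ c₁ sin(πx/1) e^{-λ₁t} with decay rate λ₁ ≈ 3.026.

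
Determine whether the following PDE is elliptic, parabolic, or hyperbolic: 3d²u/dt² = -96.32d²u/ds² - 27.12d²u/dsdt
Rewriting in standard form: 96.32d²u/ds² + 27.12d²u/dsdt + 3d²u/dt² = 0. Coefficients: A = 96.32, B = 27.12, C = 3. B² - 4AC = -420.3456, which is negative, so the equation is elliptic.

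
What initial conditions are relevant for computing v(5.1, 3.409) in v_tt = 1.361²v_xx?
Domain of dependence: [0.460351, 9.739649]. Signals travel at speed 1.361, so data within |x - 5.1| ≤ 1.361·3.409 = 4.639649 can reach the point.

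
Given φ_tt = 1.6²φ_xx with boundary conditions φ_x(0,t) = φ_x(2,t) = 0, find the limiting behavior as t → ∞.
φ oscillates about a mean that drifts linearly in t (generically unbounded; no decay). There is no damping, so the nonconstant modes persist as standing waves (energy conserved, no decay). But with Neumann conditions at both ends the constant mode has eigenvalue 0: the spatial mean M(t) of φ satisfies M'' = 0, so M(t) = M(0) + M'(0)·t. Unless the initial velocity has zero mean (∫φ_t(x,0)dx = 0), the solution grows linearly in t (unbounded, though not exponentially); if it does have zero mean, the solution stays bounded and simply oscillates.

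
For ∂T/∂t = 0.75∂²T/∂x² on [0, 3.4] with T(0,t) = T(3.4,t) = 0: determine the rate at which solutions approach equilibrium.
Eigenvalues: λₙ = 0.75n²π²/3.4².
First three modes:
  n=1: λ₁ = 0.75π²/3.4² ≈ 0.64
  n=2: λ₂ = 3π²/3.4² ≈ 2.561 (4× faster decay)
  n=3: λ₃ = 6.75π²/3.4² ≈ 5.763 (9× faster decay)
As t → ∞, higher modes decay exponentially faster. The n=1 mode dominates: T ~ c₁ sin(πx/3.4) e^{-λ₁t}.
Decay rate: λ₁ = 0.75π²/3.4² ≈ 0.64.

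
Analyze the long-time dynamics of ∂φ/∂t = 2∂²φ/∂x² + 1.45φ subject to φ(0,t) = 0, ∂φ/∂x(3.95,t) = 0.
Long-time behavior: φ grows unboundedly. Reaction dominates diffusion (r=1.45 > κπ²/(4L²)≈0.32); solution grows exponentially.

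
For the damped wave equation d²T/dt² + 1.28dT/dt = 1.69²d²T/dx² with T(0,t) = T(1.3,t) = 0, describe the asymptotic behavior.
T → 0. Damping (γ=1.28) dissipates energy; oscillations decay exponentially.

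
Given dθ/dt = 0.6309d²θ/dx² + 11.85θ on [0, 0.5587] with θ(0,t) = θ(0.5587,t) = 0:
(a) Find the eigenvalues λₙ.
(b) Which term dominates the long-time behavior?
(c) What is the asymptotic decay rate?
Eigenvalues: λₙ = 0.6309n²π²/0.5587² - 11.85.
First three modes:
  n=1: λ₁ = 0.6309π²/0.5587² - 11.85 ≈ 8.098
  n=2: λ₂ = 2.5236π²/0.5587² - 11.85 ≈ 67.943
  n=3: λ₃ = 5.6781π²/0.5587² - 11.85 ≈ 167.683
Since 0.6309π²/0.5587² ≈ 19.948 > 11.85, all λₙ > 0.
The n=1 mode decays slowest → dominates as t → ∞.
Asymptotic: θ ~ c₁ sin(πx/0.5587) e^{-λ₁t} with decay rate λ₁ ≈ 8.098.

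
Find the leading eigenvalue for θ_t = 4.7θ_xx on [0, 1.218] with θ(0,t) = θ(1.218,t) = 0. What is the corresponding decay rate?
Eigenvalues: λₙ = 4.7n²π²/1.218².
First three modes:
  n=1: λ₁ = 4.7π²/1.218² ≈ 31.268
  n=2: λ₂ = 18.8π²/1.218² ≈ 125.073 (4× faster decay)
  n=3: λ₃ = 42.3π²/1.218² ≈ 281.414 (9× faster decay)
As t → ∞, higher modes decay exponentially faster. The n=1 mode dominates: θ ~ c₁ sin(πx/1.218) e^{-λ₁t}.
Decay rate: λ₁ = 4.7π²/1.218² ≈ 31.268.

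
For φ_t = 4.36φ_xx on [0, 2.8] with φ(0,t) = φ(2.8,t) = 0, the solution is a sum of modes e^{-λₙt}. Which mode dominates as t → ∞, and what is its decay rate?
Eigenvalues: λₙ = 4.36n²π²/2.8².
First three modes:
  n=1: λ₁ = 4.36π²/2.8² ≈ 5.489
  n=2: λ₂ = 17.44π²/2.8² ≈ 21.955 (4× faster decay)
  n=3: λ₃ = 39.24π²/2.8² ≈ 49.398 (9× faster decay)
As t → ∞, higher modes decay exponentially faster. The n=1 mode dominates: φ ~ c₁ sin(πx/2.8) e^{-λ₁t}.
Decay rate: λ₁ = 4.36π²/2.8² ≈ 5.489.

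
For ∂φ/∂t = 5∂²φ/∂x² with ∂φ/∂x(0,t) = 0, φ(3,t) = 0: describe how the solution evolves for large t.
φ → 0. Heat escapes through the Dirichlet boundary.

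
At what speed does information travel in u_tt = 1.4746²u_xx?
Speed = 1.4746. Information travels along characteristics x = x₀ ± 1.4746t.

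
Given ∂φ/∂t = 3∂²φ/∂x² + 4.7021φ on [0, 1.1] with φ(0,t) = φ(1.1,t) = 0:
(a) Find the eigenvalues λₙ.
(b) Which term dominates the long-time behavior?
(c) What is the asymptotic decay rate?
Eigenvalues: λₙ = 3n²π²/1.1² - 4.7021.
First three modes:
  n=1: λ₁ = 3π²/1.1² - 4.7021 ≈ 19.768
  n=2: λ₂ = 12π²/1.1² - 4.7021 ≈ 93.178
  n=3: λ₃ = 27π²/1.1² - 4.7021 ≈ 215.529
Since 3π²/1.1² ≈ 24.47 > 4.7021, all λₙ > 0.
The n=1 mode decays slowest → dominates as t → ∞.
Asymptotic: φ ~ c₁ sin(πx/1.1) e^{-λ₁t} with decay rate λ₁ ≈ 19.768.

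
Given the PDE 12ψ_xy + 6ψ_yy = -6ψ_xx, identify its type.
Rewriting in standard form: 6ψ_xx + 12ψ_xy + 6ψ_yy = 0. The second-order coefficients are A = 6, B = 12, C = 6. Since B² - 4AC = 0 = 0, this is a parabolic PDE.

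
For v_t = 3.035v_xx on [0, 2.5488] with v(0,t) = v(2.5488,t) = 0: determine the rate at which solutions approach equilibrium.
Eigenvalues: λₙ = 3.035n²π²/2.5488².
First three modes:
  n=1: λ₁ = 3.035π²/2.5488² ≈ 4.611
  n=2: λ₂ = 12.14π²/2.5488² ≈ 18.444 (4× faster decay)
  n=3: λ₃ = 27.315π²/2.5488² ≈ 41.498 (9× faster decay)
As t → ∞, higher modes decay exponentially faster. The n=1 mode dominates: v ~ c₁ sin(πx/2.5488) e^{-λ₁t}.
Decay rate: λ₁ = 3.035π²/2.5488² ≈ 4.611.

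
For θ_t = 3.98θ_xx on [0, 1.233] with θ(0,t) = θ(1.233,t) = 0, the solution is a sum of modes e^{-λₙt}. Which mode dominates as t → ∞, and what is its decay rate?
Eigenvalues: λₙ = 3.98n²π²/1.233².
First three modes:
  n=1: λ₁ = 3.98π²/1.233² ≈ 25.838
  n=2: λ₂ = 15.92π²/1.233² ≈ 103.351 (4× faster decay)
  n=3: λ₃ = 35.82π²/1.233² ≈ 232.541 (9× faster decay)
As t → ∞, higher modes decay exponentially faster. The n=1 mode dominates: θ ~ c₁ sin(πx/1.233) e^{-λ₁t}.
Decay rate: λ₁ = 3.98π²/1.233² ≈ 25.838.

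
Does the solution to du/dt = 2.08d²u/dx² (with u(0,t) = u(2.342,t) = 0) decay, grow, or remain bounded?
u → 0. Heat diffuses out through both boundaries.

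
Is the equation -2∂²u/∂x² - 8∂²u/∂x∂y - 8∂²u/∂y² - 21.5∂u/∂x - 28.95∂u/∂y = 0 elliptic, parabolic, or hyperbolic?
Computing B² - 4AC with A = -2, B = -8, C = -8: discriminant = 0 (zero). Answer: parabolic.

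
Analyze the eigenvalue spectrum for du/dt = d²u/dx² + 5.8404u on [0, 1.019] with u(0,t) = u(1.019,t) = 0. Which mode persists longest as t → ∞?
Eigenvalues: λₙ = n²π²/1.019² - 5.8404.
First three modes:
  n=1: λ₁ = π²/1.019² - 5.8404 ≈ 3.665
  n=2: λ₂ = 4π²/1.019² - 5.8404 ≈ 32.18
  n=3: λ₃ = 9π²/1.019² - 5.8404 ≈ 79.704
Since π²/1.019² ≈ 9.505 > 5.8404, all λₙ > 0.
The n=1 mode decays slowest → dominates as t → ∞.
Asymptotic: u ~ c₁ sin(πx/1.019) e^{-λ₁t} with decay rate λ₁ ≈ 3.665.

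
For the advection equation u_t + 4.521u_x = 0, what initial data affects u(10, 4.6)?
A single point: x = -10.7966. The characteristic through (10, 4.6) is x - 4.521t = const, so x = 10 - 4.521·4.6 = -10.7966.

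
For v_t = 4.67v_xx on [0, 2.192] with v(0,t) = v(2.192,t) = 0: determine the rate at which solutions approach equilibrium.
Eigenvalues: λₙ = 4.67n²π²/2.192².
First three modes:
  n=1: λ₁ = 4.67π²/2.192² ≈ 9.593
  n=2: λ₂ = 18.68π²/2.192² ≈ 38.37 (4× faster decay)
  n=3: λ₃ = 42.03π²/2.192² ≈ 86.333 (9× faster decay)
As t → ∞, higher modes decay exponentially faster. The n=1 mode dominates: v ~ c₁ sin(πx/2.192) e^{-λ₁t}.
Decay rate: λ₁ = 4.67π²/2.192² ≈ 9.593.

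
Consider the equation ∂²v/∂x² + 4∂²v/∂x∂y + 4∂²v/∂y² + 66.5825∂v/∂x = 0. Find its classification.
Parabolic. (A = 1, B = 4, C = 4 gives B² - 4AC = 0.)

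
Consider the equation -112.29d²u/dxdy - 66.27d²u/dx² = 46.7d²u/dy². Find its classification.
Rewriting in standard form: -66.27d²u/dx² - 112.29d²u/dxdy - 46.7d²u/dy² = 0. Hyperbolic. (A = -66.27, B = -112.29, C = -46.7 gives B² - 4AC = 229.8081.)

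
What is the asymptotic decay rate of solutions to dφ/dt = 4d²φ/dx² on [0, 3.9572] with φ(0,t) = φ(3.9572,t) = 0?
Eigenvalues: λₙ = 4n²π²/3.9572².
First three modes:
  n=1: λ₁ = 4π²/3.9572² ≈ 2.521
  n=2: λ₂ = 16π²/3.9572² ≈ 10.084 (4× faster decay)
  n=3: λ₃ = 36π²/3.9572² ≈ 22.69 (9× faster decay)
As t → ∞, higher modes decay exponentially faster. The n=1 mode dominates: φ ~ c₁ sin(πx/3.9572) e^{-λ₁t}.
Decay rate: λ₁ = 4π²/3.9572² ≈ 2.521.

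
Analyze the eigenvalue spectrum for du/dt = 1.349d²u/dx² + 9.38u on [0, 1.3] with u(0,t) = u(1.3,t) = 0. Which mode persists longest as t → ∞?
Eigenvalues: λₙ = 1.349n²π²/1.3² - 9.38.
First three modes:
  n=1: λ₁ = 1.349π²/1.3² - 9.38 ≈ -1.502
  n=2: λ₂ = 5.396π²/1.3² - 9.38 ≈ 22.133
  n=3: λ₃ = 12.141π²/1.3² - 9.38 ≈ 61.523
Since 1.349π²/1.3² ≈ 7.878 < 9.38, λ₁ < 0.
The n=1 mode grows fastest (−λₙ is largest for n=1) → dominates.
Asymptotic: u ~ c₁ sin(πx/1.3) e^{1.502t} (exponential growth at rate −λ₁ ≈ 1.502).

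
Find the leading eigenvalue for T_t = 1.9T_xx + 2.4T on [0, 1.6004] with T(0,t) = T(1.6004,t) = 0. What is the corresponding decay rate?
Eigenvalues: λₙ = 1.9n²π²/1.6004² - 2.4.
First three modes:
  n=1: λ₁ = 1.9π²/1.6004² - 2.4 ≈ 4.921
  n=2: λ₂ = 7.6π²/1.6004² - 2.4 ≈ 26.886
  n=3: λ₃ = 17.1π²/1.6004² - 2.4 ≈ 63.493
Since 1.9π²/1.6004² ≈ 7.321 > 2.4, all λₙ > 0.
The n=1 mode decays slowest → dominates as t → ∞.
Asymptotic: T ~ c₁ sin(πx/1.6004) e^{-λ₁t} with decay rate λ₁ ≈ 4.921.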